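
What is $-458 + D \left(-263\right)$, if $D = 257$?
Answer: $-68049$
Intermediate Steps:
$-458 + D \left(-263\right) = -458 + 257 \left(-263\right) = -458 - 67591 = -68049$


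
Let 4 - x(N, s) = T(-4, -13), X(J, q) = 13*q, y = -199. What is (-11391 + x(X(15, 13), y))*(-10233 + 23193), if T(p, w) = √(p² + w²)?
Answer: -147575520 - 12960*√185 ≈ -1.4775e+8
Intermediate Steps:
x(N, s) = 4 - √185 (x(N, s) = 4 - √((-4)² + (-13)²) = 4 - √(16 + 169) = 4 - √185)
(-11391 + x(X(15, 13), y))*(-10233 + 23193) = (-11391 + (4 - √185))*(-10233 + 23193) = (-11387 - √185)*12960 = -147575520 - 12960*√185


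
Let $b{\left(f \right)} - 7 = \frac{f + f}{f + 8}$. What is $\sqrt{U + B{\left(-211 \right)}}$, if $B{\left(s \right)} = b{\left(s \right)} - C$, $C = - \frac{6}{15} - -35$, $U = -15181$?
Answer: $\frac{i \sqrt{15666138285}}{1015} \approx 123.31 i$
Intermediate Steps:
$b{\left(f \right)} = 7 + \frac{2 f}{8 + f}$ ($b{\left(f \right)} = 7 + \frac{f + f}{f + 8} = 7 + \frac{2 f}{8 + f}$)
$C = \frac{173}{5}$ ($C = \left(-6\right) \frac{1}{15} + 35 = - \frac{2}{5} + 35 = \frac{173}{5} \approx 34.6$)
$B{\left(s \right)} = - \frac{173}{5} + \frac{56 + 9 s}{8 + s}$ ($B{\left(s \right)} = \frac{56 + 9 s}{8 + s} - \frac{173}{5} = - \frac{173}{5} + \frac{56 + 9 s}{8 + s}$)
$\sqrt{U + B{\left(-211 \right)}} = \sqrt{-15181 + \frac{16 \left(-69 - -1688\right)}{5 \left(8 - 211\right)}} = \sqrt{-15181 + \frac{16 \left(-69 + 1688\right)}{5 \left(-203\right)}} = \sqrt{-15181 + \frac{16}{5} \left(- \frac{1}{203}\right) 1619} = \sqrt{-15181 - \frac{25904}{1015}} = \sqrt{- \frac{15434619}{1015}} = \frac{i \sqrt{15666138285}}{1015}$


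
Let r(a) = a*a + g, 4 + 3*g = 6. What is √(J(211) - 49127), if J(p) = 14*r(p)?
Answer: √5167587/3 ≈ 757.74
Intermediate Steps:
g = ⅔ (g = -4/3 + (⅓)*6 = -4/3 + 2 = ⅔ ≈ 0.66667)
r(a) = ⅔ + a² (r(a) = a*a + ⅔ = a² + ⅔ = ⅔ + a²)
J(p) = 28/3 + 14*p² (J(p) = 14*(⅔ + p²) = 28/3 + 14*p²)
√(J(211) - 49127) = √((28/3 + 14*211²) - 49127) = √((28/3 + 14*44521) - 49127) = √((28/3 + 623294) - 49127) = √(1869910/3 - 49127) = √(1722529/3) = √5167587/3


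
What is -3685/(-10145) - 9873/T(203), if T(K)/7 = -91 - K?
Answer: 7183021/1391894 ≈ 5.1606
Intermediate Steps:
T(K) = -637 - 7*K (T(K) = 7*(-91 - K) = -637 - 7*K)
-3685/(-10145) - 9873/T(203) = -3685/(-10145) - 9873/(-637 - 7*203) = -3685*(-1/10145) - 9873/(-637 - 1421) = 737/2029 - 9873/(-2058) = 737/2029 - 9873*(-1/2058) = 737/2029 + 3291/686 = 7183021/1391894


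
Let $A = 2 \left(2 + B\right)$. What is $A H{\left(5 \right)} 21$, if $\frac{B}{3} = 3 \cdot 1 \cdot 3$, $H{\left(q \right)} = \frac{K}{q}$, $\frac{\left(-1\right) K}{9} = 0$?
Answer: $0$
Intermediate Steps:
$K = 0$ ($K = \left(-9\right) 0 = 0$)
$H{\left(q \right)} = 0$ ($H{\left(q \right)} = \frac{0}{q} = 0$)
$B = 27$ ($B = 3 \cdot 3 \cdot 1 \cdot 3 = 3 \cdot 3 \cdot 3 = 3 \cdot 9 = 27$)
$A = 58$ ($A = 2 \left(2 + 27\right) = 2 \cdot 29 = 58$)
$A H{\left(5 \right)} 21 = 58 \cdot 0 \cdot 21 = 0 \cdot 21 = 0$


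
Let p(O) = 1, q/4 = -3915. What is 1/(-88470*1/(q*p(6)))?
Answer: 174/983 ≈ 0.17701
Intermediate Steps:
q = -15660 (q = 4*(-3915) = -15660)
1/(-88470*1/(q*p(6))) = 1/(-88470/(1*(-15660))) = 1/(-88470/(-15660)) = 1/(-88470*(-1/15660)) = 1/(983/174) = 174/983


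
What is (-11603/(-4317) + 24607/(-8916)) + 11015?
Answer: 141322890503/12830124 ≈ 11015.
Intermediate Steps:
(-11603/(-4317) + 24607/(-8916)) + 11015 = (-11603*(-1/4317) + 24607*(-1/8916)) + 11015 = (11603/4317 - 24607/8916) + 11015 = -925357/12830124 + 11015 = 141322890503/12830124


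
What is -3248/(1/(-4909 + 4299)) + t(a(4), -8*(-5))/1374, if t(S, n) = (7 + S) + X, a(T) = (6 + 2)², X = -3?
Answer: 1361139394/687 ≈ 1.9813e+6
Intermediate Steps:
a(T) = 64 (a(T) = 8² = 64)
t(S, n) = 4 + S (t(S, n) = (7 + S) - 3 = 4 + S)
-3248/(1/(-4909 + 4299)) + t(a(4), -8*(-5))/1374 = -3248/(1/(-4909 + 4299)) + (4 + 64)/1374 = -3248/(1/(-610)) + 68*(1/1374) = -3248/(-1/610) + 34/687 = -3248*(-610) + 34/687 = 1981280 + 34/687 = 1361139394/687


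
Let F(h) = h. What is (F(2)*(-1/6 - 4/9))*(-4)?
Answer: 44/9 ≈ 4.8889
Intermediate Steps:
(F(2)*(-1/6 - 4/9))*(-4) = (2*(-1/6 - 4/9))*(-4) = (2*(-1*⅙ - 4*⅑))*(-4) = (2*(-⅙ - 4/9))*(-4) = (2*(-11/18))*(-4) = -11/9*(-4) = 44/9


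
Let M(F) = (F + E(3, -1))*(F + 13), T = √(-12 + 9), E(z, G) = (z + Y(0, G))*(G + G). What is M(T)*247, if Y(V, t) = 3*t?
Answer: -741 + 3211*I*√3 ≈ -741.0 + 5561.6*I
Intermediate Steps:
E(z, G) = 2*G*(z + 3*G) (E(z, G) = (z + 3*G)*(G + G) = (z + 3*G)*(2*G) = 2*G*(z + 3*G))
T = I*√3 (T = √(-3) = I*√3 ≈ 1.732*I)
M(F) = F*(13 + F) (M(F) = (F + 2*(-1)*(3 + 3*(-1)))*(F + 13) = (F + 2*(-1)*(3 - 3))*(13 + F) = (F + 2*(-1)*0)*(13 + F) = (F + 0)*(13 + F) = F*(13 + F))
M(T)*247 = ((I*√3)*(13 + I*√3))*247 = (I*√3*(13 + I*√3))*247 = 247*I*√3*(13 + I*√3)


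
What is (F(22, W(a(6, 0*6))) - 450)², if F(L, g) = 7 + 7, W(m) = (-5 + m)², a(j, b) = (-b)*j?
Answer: 190096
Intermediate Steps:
a(j, b) = -b*j
F(L, g) = 14
(F(22, W(a(6, 0*6))) - 450)² = (14 - 450)² = (-436)² = 190096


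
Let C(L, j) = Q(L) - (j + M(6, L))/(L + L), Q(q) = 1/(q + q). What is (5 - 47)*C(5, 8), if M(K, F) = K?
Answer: 273/5 ≈ 54.600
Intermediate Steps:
Q(q) = 1/(2*q)
C(L, j) = 1/(2*L) - (6 + j)/(2*L) (C(L, j) = 1/(2*L) - (j + 6)/(L + L) = 1/(2*L) - (6 + j)/(2*L))
(5 - 47)*C(5, 8) = (5 - 47)*((½)*(-5 - 1*8)/5) = -21*(-5 - 8)/5 = -21*(-13)/5 = -42*(-13/10) = 273/5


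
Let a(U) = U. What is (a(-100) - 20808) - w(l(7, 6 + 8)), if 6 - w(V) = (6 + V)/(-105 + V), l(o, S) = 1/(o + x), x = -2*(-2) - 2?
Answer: -19742871/944 ≈ -20914.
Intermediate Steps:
x = 2 (x = 4 - 2 = 2)
l(o, S) = 1/(2 + o) (l(o, S) = 1/(o + 2) = 1/(2 + o))
w(V) = 6 - (6 + V)/(-105 + V)
(a(-100) - 20808) - w(l(7, 6 + 8)) = (-100 - 20808) - (-636 + 5/(2 + 7))/(-105 + 1/(2 + 7)) = -20908 - (-636 + 5/9)/(-105 + 1/9) = -20908 - (-636 + 5*(⅑))/(-105 + ⅑) = -20908 - (-636 + 5/9)/(-944/9) = -20908 - (-9)*(-5719)/(944*9) = -20908 - 1*5719/944 = -20908 - 5719/944 = -19742871/944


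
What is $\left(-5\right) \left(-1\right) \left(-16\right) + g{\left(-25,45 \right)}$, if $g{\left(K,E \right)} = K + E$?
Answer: $-60$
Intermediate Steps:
$g{\left(K,E \right)} = E + K$
$\left(-5\right) \left(-1\right) \left(-16\right) + g{\left(-25,45 \right)} = \left(-5\right) \left(-1\right) \left(-16\right) + \left(45 - 25\right) = 5 \left(-16\right) + 20 = -80 + 20 = -60$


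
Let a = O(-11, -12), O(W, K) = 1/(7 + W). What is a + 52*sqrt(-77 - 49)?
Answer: -1/4 + 156*I*sqrt(14) ≈ -0.25 + 583.7*I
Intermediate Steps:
a = -1/4 (a = 1/(7 - 11) = 1/(-4) = -1/4 ≈ -0.25000)
a + 52*sqrt(-77 - 49) = -1/4 + 52*sqrt(-77 - 49) = -1/4 + 52*sqrt(-126) = -1/4 + 52*(3*I*sqrt(14)) = -1/4 + 156*I*sqrt(14)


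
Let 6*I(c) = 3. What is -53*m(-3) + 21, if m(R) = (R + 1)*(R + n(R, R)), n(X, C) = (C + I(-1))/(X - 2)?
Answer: -244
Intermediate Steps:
I(c) = ½ (I(c) = (⅙)*3 = ½)
n(X, C) = (½ + C)/(-2 + X) (n(X, C) = (C + ½)/(X - 2) = (½ + C)/(-2 + X))
m(R) = (1 + R)*(R + (½ + R)/(-2 + R)) (m(R) = (R + 1)*(R + (½ + R)/(-2 + R)) = (1 + R)*(R + (½ + R)/(-2 + R)))
-53*m(-3) + 21 = -53*(1 - 1*(-3) + 2*(-3)³)/(2*(-2 - 3)) + 21 = -53*(1 + 3 + 2*(-27))/(2*(-5)) + 21 = -53*(-1)*(1 + 3 - 54)/(2*5) + 21 = -53*(-1)*(-50)/(2*5) + 21 = -53*5 + 21 = -265 + 21 = -244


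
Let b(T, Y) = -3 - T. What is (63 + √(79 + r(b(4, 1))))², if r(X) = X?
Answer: 4041 + 756*√2 ≈ 5110.1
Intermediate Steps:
(63 + √(79 + r(b(4, 1))))² = (63 + √(79 + (-3 - 1*4)))² = (63 + √(79 + (-3 - 4)))² = (63 + √(79 - 7))² = (63 + √72)² = (63 + 6*√2)²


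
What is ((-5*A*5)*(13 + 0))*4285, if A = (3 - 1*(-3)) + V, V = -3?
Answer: -4177875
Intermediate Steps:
A = 3 (A = (3 - 1*(-3)) - 3 = (3 + 3) - 3 = 6 - 3 = 3)
((-5*A*5)*(13 + 0))*4285 = ((-5*3*5)*(13 + 0))*4285 = (-15*5*13)*4285 = -75*13*4285 = -975*4285 = -4177875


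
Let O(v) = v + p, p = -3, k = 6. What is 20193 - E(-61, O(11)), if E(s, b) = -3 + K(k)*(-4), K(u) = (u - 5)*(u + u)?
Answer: 20244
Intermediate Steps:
K(u) = 2*u*(-5 + u) (K(u) = (-5 + u)*(2*u) = 2*u*(-5 + u))
O(v) = -3 + v (O(v) = v - 3 = -3 + v)
E(s, b) = -51 (E(s, b) = -3 + (2*6*(-5 + 6))*(-4) = -3 + (2*6*1)*(-4) = -3 + 12*(-4) = -3 - 48 = -51)
20193 - E(-61, O(11)) = 20193 - 1*(-51) = 20193 + 51 = 20244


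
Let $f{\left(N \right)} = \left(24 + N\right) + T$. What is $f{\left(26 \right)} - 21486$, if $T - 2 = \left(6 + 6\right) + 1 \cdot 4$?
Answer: $-21418$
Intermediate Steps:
$T = 18$ ($T = 2 + \left(\left(6 + 6\right) + 1 \cdot 4\right) = 2 + \left(12 + 4\right) = 2 + 16 = 18$)
$f{\left(N \right)} = 42 + N$ ($f{\left(N \right)} = \left(24 + N\right) + 18 = 42 + N$)
$f{\left(26 \right)} - 21486 = \left(42 + 26\right) - 21486 = 68 - 21486 = -21418$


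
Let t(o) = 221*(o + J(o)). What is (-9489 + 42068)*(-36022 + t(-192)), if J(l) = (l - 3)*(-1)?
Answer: -1151960861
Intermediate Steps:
J(l) = 3 - l (J(l) = (-3 + l)*(-1) = 3 - l)
t(o) = 663 (t(o) = 221*(o + (3 - o)) = 221*3 = 663)
(-9489 + 42068)*(-36022 + t(-192)) = (-9489 + 42068)*(-36022 + 663) = 32579*(-35359) = -1151960861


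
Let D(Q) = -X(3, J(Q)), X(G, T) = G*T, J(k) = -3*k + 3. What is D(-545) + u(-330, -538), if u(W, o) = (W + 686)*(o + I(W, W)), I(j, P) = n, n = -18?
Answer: -202850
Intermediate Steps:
I(j, P) = -18
J(k) = 3 - 3*k
u(W, o) = (-18 + o)*(686 + W) (u(W, o) = (W + 686)*(o - 18) = (686 + W)*(-18 + o) = (-18 + o)*(686 + W))
D(Q) = -9 + 9*Q (D(Q) = -3*(3 - 3*Q) = -(9 - 9*Q) = -9 + 9*Q)
D(-545) + u(-330, -538) = (-9 + 9*(-545)) + (-12348 - 18*(-330) + 686*(-538) - 330*(-538)) = (-9 - 4905) + (-12348 + 5940 - 369068 + 177540) = -4914 - 197936 = -202850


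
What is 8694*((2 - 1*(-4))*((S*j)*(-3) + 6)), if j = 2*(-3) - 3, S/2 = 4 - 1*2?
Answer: 5946696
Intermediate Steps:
S = 4 (S = 2*(4 - 1*2) = 2*(4 - 2) = 2*2 = 4)
j = -9 (j = -6 - 3 = -9)
8694*((2 - 1*(-4))*((S*j)*(-3) + 6)) = 8694*((2 - 1*(-4))*((4*(-9))*(-3) + 6)) = 8694*((2 + 4)*(-36*(-3) + 6)) = 8694*(6*(108 + 6)) = 8694*(6*114) = 8694*684 = 5946696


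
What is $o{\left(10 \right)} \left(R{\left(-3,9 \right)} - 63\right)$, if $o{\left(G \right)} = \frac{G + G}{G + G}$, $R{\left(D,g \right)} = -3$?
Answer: $-66$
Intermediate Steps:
$o{\left(G \right)} = 1$ ($o{\left(G \right)} = \frac{2 G}{2 G} = 2 G \frac{1}{2 G} = 1$)
$o{\left(10 \right)} \left(R{\left(-3,9 \right)} - 63\right) = 1 \left(-3 - 63\right) = 1 \left(-66\right) = -66$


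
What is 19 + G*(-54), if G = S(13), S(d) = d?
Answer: -683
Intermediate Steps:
G = 13
19 + G*(-54) = 19 + 13*(-54) = 19 - 702 = -683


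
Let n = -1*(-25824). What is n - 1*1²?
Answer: 25823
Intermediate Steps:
n = 25824
n - 1*1² = 25824 - 1*1² = 25824 - 1*1 = 25824 - 1 = 25823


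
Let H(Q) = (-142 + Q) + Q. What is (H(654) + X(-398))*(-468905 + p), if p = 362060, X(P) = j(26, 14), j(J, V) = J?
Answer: -127359240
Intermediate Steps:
X(P) = 26
H(Q) = -142 + 2*Q
(H(654) + X(-398))*(-468905 + p) = ((-142 + 2*654) + 26)*(-468905 + 362060) = ((-142 + 1308) + 26)*(-106845) = (1166 + 26)*(-106845) = 1192*(-106845) = -127359240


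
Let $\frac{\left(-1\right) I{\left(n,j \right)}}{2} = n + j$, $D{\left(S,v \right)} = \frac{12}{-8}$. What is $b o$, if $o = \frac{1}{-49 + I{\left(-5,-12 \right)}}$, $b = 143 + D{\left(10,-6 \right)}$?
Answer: $- \frac{283}{30} \approx -9.4333$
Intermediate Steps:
$D{\left(S,v \right)} = - \frac{3}{2}$ ($D{\left(S,v \right)} = 12 \left(- \frac{1}{8}\right) = - \frac{3}{2}$)
$b = \frac{283}{2}$ ($b = 143 - \frac{3}{2} = \frac{283}{2} \approx 141.5$)
$I{\left(n,j \right)} = - 2 j - 2 n$ ($I{\left(n,j \right)} = - 2 \left(n + j\right) = - 2 \left(j + n\right) = - 2 j - 2 n$)
$o = - \frac{1}{15}$ ($o = \frac{1}{-49 - -34} = \frac{1}{-49 + \left(24 + 10\right)} = \frac{1}{-49 + 34} = \frac{1}{-15} = - \frac{1}{15} \approx -0.066667$)
$b o = \frac{283}{2} \left(- \frac{1}{15}\right) = - \frac{283}{30}$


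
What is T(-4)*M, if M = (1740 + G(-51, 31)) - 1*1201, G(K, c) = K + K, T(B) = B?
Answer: -1748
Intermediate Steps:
G(K, c) = 2*K
M = 437 (M = (1740 + 2*(-51)) - 1*1201 = (1740 - 102) - 1201 = 1638 - 1201 = 437)
T(-4)*M = -4*437 = -1748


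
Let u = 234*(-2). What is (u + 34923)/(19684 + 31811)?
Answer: 2297/3433 ≈ 0.66909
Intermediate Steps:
u = -468
(u + 34923)/(19684 + 31811) = (-468 + 34923)/(19684 + 31811) = 34455/51495 = 34455*(1/51495) = 2297/3433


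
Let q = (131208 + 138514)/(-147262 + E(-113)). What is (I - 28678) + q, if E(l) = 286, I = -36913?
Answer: -4820286269/73488 ≈ -65593.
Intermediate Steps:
q = -134861/73488 (q = (131208 + 138514)/(-147262 + 286) = 269722/(-146976) = 269722*(-1/146976) = -134861/73488 ≈ -1.8351)
(I - 28678) + q = (-36913 - 28678) - 134861/73488 = -65591 - 134861/73488 = -4820286269/73488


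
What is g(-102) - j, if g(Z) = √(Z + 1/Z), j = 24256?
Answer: -24256 + I*√1061310/102 ≈ -24256.0 + 10.1*I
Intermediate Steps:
g(-102) - j = √(-102 + 1/(-102)) - 1*24256 = √(-102 - 1/102) - 24256 = √(-10405/102) - 24256 = I*√1061310/102 - 24256 = -24256 + I*√1061310/102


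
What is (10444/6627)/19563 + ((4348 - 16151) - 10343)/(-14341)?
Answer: 2871245823550/1859224618341 ≈ 1.5443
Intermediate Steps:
(10444/6627)/19563 + ((4348 - 16151) - 10343)/(-14341) = (10444*(1/6627))*(1/19563) + (-11803 - 10343)*(-1/14341) = (10444/6627)*(1/19563) - 22146*(-1/14341) = 10444/129644001 + 22146/14341 = 2871245823550/1859224618341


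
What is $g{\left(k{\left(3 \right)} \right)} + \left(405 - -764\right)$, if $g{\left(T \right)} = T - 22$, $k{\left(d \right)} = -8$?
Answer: $1139$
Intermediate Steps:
$g{\left(T \right)} = -22 + T$
$g{\left(k{\left(3 \right)} \right)} + \left(405 - -764\right) = \left(-22 - 8\right) + \left(405 - -764\right) = -30 + \left(405 + 764\right) = -30 + 1169 = 1139$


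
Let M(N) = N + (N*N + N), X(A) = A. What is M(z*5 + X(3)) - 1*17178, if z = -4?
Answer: -16923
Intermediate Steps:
M(N) = N² + 2*N (M(N) = N + (N² + N) = N + (N + N²) = N² + 2*N)
M(z*5 + X(3)) - 1*17178 = (-4*5 + 3)*(2 + (-4*5 + 3)) - 1*17178 = (-20 + 3)*(2 + (-20 + 3)) - 17178 = -17*(2 - 17) - 17178 = -17*(-15) - 17178 = 255 - 17178 = -16923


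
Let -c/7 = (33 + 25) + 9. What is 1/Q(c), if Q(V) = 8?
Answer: ⅛ ≈ 0.12500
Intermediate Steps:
c = -469 (c = -7*((33 + 25) + 9) = -7*(58 + 9) = -7*67 = -469)
1/Q(c) = 1/8 = ⅛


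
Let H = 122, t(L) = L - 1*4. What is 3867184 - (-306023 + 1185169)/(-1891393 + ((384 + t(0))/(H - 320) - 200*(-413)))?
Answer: 692499421342702/179070697 ≈ 3.8672e+6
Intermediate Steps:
t(L) = -4 + L (t(L) = L - 4 = -4 + L)
3867184 - (-306023 + 1185169)/(-1891393 + ((384 + t(0))/(H - 320) - 200*(-413))) = 3867184 - (-306023 + 1185169)/(-1891393 + ((384 + (-4 + 0))/(122 - 320) - 200*(-413))) = 3867184 - 879146/(-1891393 + ((384 - 4)/(-198) + 82600)) = 3867184 - 879146/(-1891393 + (380*(-1/198) + 82600)) = 3867184 - 879146/(-1891393 + (-190/99 + 82600)) = 3867184 - 879146/(-1891393 + 8177210/99) = 3867184 - 879146/(-179070697/99) = 3867184 - 879146*(-99)/179070697 = 3867184 - 1*(-87035454/179070697) = 3867184 + 87035454/179070697 = 692499421342702/179070697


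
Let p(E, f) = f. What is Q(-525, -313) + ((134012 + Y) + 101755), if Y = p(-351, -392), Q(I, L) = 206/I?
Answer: 123571669/525 ≈ 2.3537e+5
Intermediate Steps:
Y = -392
Q(-525, -313) + ((134012 + Y) + 101755) = 206/(-525) + ((134012 - 392) + 101755) = 206*(-1/525) + (133620 + 101755) = -206/525 + 235375 = 123571669/525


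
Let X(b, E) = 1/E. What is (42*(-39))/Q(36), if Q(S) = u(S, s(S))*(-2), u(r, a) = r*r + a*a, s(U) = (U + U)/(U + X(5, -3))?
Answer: 1041859/1653840 ≈ 0.62996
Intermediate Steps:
s(U) = 2*U/(-⅓ + U) (s(U) = (U + U)/(U + 1/(-3)) = (2*U)/(U - ⅓) = (2*U)/(-⅓ + U) = 2*U/(-⅓ + U))
u(r, a) = a² + r² (u(r, a) = r² + a² = a² + r²)
Q(S) = -2*S² - 72*S²/(-1 + 3*S)² (Q(S) = ((6*S/(-1 + 3*S))² + S²)*(-2) = (36*S²/(-1 + 3*S)² + S²)*(-2) = (S² + 36*S²/(-1 + 3*S)²)*(-2) = -2*S² - 72*S²/(-1 + 3*S)²)
(42*(-39))/Q(36) = (42*(-39))/(-2*36² - 72*36²/(-1 + 3*36)²) = -1638/(-2*1296 - 72*1296/(-1 + 108)²) = -1638/(-2592 - 72*1296/107²) = -1638/(-2592 - 72*1296*1/11449) = -1638/(-2592 - 93312/11449) = -1638/(-29769120/11449) = -1638*(-11449/29769120) = 1041859/1653840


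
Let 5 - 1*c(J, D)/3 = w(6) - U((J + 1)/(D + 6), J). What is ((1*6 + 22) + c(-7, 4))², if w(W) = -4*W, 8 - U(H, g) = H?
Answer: 495616/25 ≈ 19825.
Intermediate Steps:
U(H, g) = 8 - H
c(J, D) = 111 - 3*(1 + J)/(6 + D) (c(J, D) = 15 - 3*(-4*6 - (8 - (J + 1)/(D + 6))) = 15 - 3*(-24 - (8 - (1 + J)/(6 + D))) = 15 - 3*(-24 + (-8 + (1 + J)/(6 + D))) = 15 - 3*(-32 + (1 + J)/(6 + D)) = 15 + (96 - 3*(1 + J)/(6 + D)) = 111 - 3*(1 + J)/(6 + D))
((1*6 + 22) + c(-7, 4))² = ((1*6 + 22) + 3*(221 - 1*(-7) + 37*4)/(6 + 4))² = ((6 + 22) + 3*(221 + 7 + 148)/10)² = (28 + 3*(⅒)*376)² = (28 + 564/5)² = (704/5)² = 495616/25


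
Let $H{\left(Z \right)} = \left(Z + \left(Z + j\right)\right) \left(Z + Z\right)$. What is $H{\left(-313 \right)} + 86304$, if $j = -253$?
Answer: $636558$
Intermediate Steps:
$H{\left(Z \right)} = 2 Z \left(-253 + 2 Z\right)$ ($H{\left(Z \right)} = \left(Z + \left(Z - 253\right)\right) \left(Z + Z\right) = \left(Z + \left(-253 + Z\right)\right) 2 Z = \left(-253 + 2 Z\right) 2 Z = 2 Z \left(-253 + 2 Z\right)$)
$H{\left(-313 \right)} + 86304 = 2 \left(-313\right) \left(-253 + 2 \left(-313\right)\right) + 86304 = 2 \left(-313\right) \left(-253 - 626\right) + 86304 = 2 \left(-313\right) \left(-879\right) + 86304 = 550254 + 86304 = 636558$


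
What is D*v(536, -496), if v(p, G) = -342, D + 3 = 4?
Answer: -342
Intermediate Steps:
D = 1 (D = -3 + 4 = 1)
D*v(536, -496) = 1*(-342) = -342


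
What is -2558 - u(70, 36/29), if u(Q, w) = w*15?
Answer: -74722/29 ≈ -2576.6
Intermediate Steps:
u(Q, w) = 15*w
-2558 - u(70, 36/29) = -2558 - 15*36/29 = -2558 - 1*540/29 = -2558 - 540/29 = -74722/29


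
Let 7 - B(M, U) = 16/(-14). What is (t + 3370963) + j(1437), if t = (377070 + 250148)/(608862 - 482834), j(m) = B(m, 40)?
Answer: 212418689205/63014 ≈ 3.3710e+6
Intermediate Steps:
B(M, U) = 57/7 (B(M, U) = 7 - 16/(-14) = 7 - 16*(-1)/14 = 7 - 1*(-8/7) = 7 + 8/7 = 57/7)
j(m) = 57/7
t = 313609/63014 (t = 627218/126028 = 627218*(1/126028) = 313609/63014 ≈ 4.9768)
(t + 3370963) + j(1437) = (313609/63014 + 3370963) + 57/7 = 212418176091/63014 + 57/7 = 212418689205/63014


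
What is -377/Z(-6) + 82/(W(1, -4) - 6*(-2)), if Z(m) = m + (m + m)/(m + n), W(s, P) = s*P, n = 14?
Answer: 3631/60 ≈ 60.517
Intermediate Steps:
W(s, P) = P*s
Z(m) = m + 2*m/(14 + m) (Z(m) = m + (m + m)/(m + 14) = m + (2*m)/(14 + m) = m + 2*m/(14 + m))
-377/Z(-6) + 82/(W(1, -4) - 6*(-2)) = -377*(-(14 - 6)/(6*(16 - 6))) + 82/(-4*1 - 6*(-2)) = -377/((-6*10/8)) + 82/(-4 + 12) = -377/((-6*⅛*10)) + 82/8 = -377/(-15/2) + 82*(⅛) = -377*(-2/15) + 41/4 = 754/15 + 41/4 = 3631/60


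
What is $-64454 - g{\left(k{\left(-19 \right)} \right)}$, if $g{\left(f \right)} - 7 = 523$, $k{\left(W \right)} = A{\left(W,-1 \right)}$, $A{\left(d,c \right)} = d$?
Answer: $-64984$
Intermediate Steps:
$k{\left(W \right)} = W$
$g{\left(f \right)} = 530$ ($g{\left(f \right)} = 7 + 523 = 530$)
$-64454 - g{\left(k{\left(-19 \right)} \right)} = -64454 - 530 = -64984$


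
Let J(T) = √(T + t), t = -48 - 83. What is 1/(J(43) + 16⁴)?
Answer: 8192/536870923 - I*√22/2147483692 ≈ 1.5259e-5 - 2.1841e-9*I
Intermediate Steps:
t = -131
J(T) = √(-131 + T) (J(T) = √(T - 131) = √(-131 + T))
1/(J(43) + 16⁴) = 1/(√(-131 + 43) + 16⁴) = 1/(√(-88) + 65536) = 1/(2*I*√22 + 65536) = 1/(65536 + 2*I*√22)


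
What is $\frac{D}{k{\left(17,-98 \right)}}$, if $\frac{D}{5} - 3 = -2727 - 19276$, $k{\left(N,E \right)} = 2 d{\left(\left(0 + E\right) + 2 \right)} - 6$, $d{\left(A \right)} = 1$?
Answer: $27500$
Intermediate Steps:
$k{\left(N,E \right)} = -4$ ($k{\left(N,E \right)} = 2 \cdot 1 - 6 = 2 - 6 = -4$)
$D = -110000$ ($D = 15 + 5 \left(-2727 - 19276\right) = 15 + 5 \left(-22003\right) = 15 - 110015 = -110000$)
$\frac{D}{k{\left(17,-98 \right)}} = - \frac{110000}{-4} = \left(-110000\right) \left(- \frac{1}{4}\right) = 27500$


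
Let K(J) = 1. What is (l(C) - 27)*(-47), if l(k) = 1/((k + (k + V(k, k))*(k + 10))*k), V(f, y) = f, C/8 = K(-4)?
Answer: 3004945/2368 ≈ 1269.0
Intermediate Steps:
C = 8 (C = 8*1 = 8)
l(k) = 1/(k*(k + 2*k*(10 + k))) (l(k) = 1/((k + (k + k)*(k + 10))*k) = 1/((k + (2*k)*(10 + k))*k) = 1/((k + 2*k*(10 + k))*k) = 1/(k*(k + 2*k*(10 + k))))
(l(C) - 27)*(-47) = (1/(8**2*(21 + 2*8)) - 27)*(-47) = (1/(64*(21 + 16)) - 27)*(-47) = ((1/64)/37 - 27)*(-47) = ((1/64)*(1/37) - 27)*(-47) = (1/2368 - 27)*(-47) = -63935/2368*(-47) = 3004945/2368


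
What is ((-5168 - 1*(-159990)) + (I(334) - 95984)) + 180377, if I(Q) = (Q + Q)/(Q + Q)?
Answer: 239216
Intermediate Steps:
I(Q) = 1 (I(Q) = (2*Q)/((2*Q)) = (2*Q)*(1/(2*Q)) = 1)
((-5168 - 1*(-159990)) + (I(334) - 95984)) + 180377 = ((-5168 - 1*(-159990)) + (1 - 95984)) + 180377 = ((-5168 + 159990) - 95983) + 180377 = (154822 - 95983) + 180377 = 58839 + 180377 = 239216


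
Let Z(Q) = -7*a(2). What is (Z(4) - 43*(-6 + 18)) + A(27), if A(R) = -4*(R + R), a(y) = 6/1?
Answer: -774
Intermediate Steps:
a(y) = 6 (a(y) = 6*1 = 6)
Z(Q) = -42 (Z(Q) = -7*6 = -42)
A(R) = -8*R
(Z(4) - 43*(-6 + 18)) + A(27) = (-42 - 43*(-6 + 18)) - 8*27 = (-42 - 43*12) - 216 = (-42 - 516) - 216 = -558 - 216 = -774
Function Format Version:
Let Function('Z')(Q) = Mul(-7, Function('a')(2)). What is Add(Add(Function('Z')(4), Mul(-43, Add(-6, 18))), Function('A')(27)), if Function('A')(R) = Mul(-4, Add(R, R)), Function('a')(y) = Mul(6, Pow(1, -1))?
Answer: -774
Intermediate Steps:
Function('a')(y) = 6 (Function('a')(y) = Mul(6, 1) = 6)
Function('Z')(Q) = -42 (Function('Z')(Q) = Mul(-7, 6) = -42)
Function('A')(R) = Mul(-8, R) (Function('A')(R) = Mul(-4, Mul(2, R)) = Mul(-8, R))
Add(Add(Function('Z')(4), Mul(-43, Add(-6, 18))), Function('A')(27)) = Add(Add(-42, Mul(-43, Add(-6, 18))), Mul(-8, 27)) = Add(Add(-42, Mul(-43, 12)), -216) = Add(Add(-42, -516), -216) = Add(-558, -216) = -774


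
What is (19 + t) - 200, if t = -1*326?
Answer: -507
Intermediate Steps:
t = -326
(19 + t) - 200 = (19 - 326) - 200 = -307 - 200 = -507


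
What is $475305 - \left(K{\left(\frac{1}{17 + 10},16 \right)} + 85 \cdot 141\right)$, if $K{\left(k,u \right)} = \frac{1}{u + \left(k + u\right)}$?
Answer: $\frac{400771773}{865} \approx 4.6332 \cdot 10^{5}$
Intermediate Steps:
$K{\left(k,u \right)} = \frac{1}{k + 2 u}$
$475305 - \left(K{\left(\frac{1}{17 + 10},16 \right)} + 85 \cdot 141\right) = 475305 - \left(\frac{1}{\frac{1}{17 + 10} + 2 \cdot 16} + 85 \cdot 141\right) = 475305 - \left(\frac{1}{\frac{1}{27} + 32} + 11985\right) = 475305 - \left(\frac{1}{\frac{865}{27}} + 11985\right) = 475305 - \left(\frac{27}{865} + 11985\right) = 475305 - \frac{10367052}{865} = \frac{400771773}{865}$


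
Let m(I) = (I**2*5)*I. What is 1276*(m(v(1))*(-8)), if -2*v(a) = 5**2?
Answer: 99687500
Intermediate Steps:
v(a) = -25/2 (v(a) = -1/2*5**2 = -1/2*25 = -25/2)
m(I) = 5*I**3 (m(I) = (5*I**2)*I = 5*I**3)
1276*(m(v(1))*(-8)) = 1276*((5*(-25/2)**3)*(-8)) = 1276*((5*(-15625/8))*(-8)) = 1276*(-78125/8*(-8)) = 1276*78125 = 99687500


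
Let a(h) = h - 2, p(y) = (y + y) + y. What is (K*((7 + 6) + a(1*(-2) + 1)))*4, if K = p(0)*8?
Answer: 0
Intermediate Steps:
p(y) = 3*y (p(y) = 2*y + y = 3*y)
a(h) = -2 + h
K = 0 (K = (3*0)*8 = 0*8 = 0)
(K*((7 + 6) + a(1*(-2) + 1)))*4 = (0*((7 + 6) + (-2 + (1*(-2) + 1))))*4 = (0*(13 + (-2 + (-2 + 1))))*4 = (0*(13 + (-2 - 1)))*4 = (0*(13 - 3))*4 = (0*10)*4 = 0*4 = 0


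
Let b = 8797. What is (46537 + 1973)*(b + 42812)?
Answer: 2503552590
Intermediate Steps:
(46537 + 1973)*(b + 42812) = (46537 + 1973)*(8797 + 42812) = 48510*51609 = 2503552590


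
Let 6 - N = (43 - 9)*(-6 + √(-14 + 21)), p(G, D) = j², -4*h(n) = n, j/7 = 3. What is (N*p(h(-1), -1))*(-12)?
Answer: -1111320 + 179928*√7 ≈ -6.3528e+5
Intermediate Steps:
j = 21 (j = 7*3 = 21)
h(n) = -n/4
p(G, D) = 441 (p(G, D) = 21² = 441)
N = 210 - 34*√7 (N = 6 - (43 - 9)*(-6 + √(-14 + 21)) = 6 - 34*(-6 + √7) = 6 - (-204 + 34*√7) = 6 + (204 - 34*√7) = 210 - 34*√7 ≈ 120.04)
(N*p(h(-1), -1))*(-12) = ((210 - 34*√7)*441)*(-12) = (92610 - 14994*√7)*(-12) = -1111320 + 179928*√7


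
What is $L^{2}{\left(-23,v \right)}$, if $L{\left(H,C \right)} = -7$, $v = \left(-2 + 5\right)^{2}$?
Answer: $49$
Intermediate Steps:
$v = 9$ ($v = 3^{2} = 9$)
$L^{2}{\left(-23,v \right)} = \left(-7\right)^{2} = 49$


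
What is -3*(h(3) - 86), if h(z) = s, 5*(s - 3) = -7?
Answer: 1266/5 ≈ 253.20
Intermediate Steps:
s = 8/5 (s = 3 + (⅕)*(-7) = 3 - 7/5 = 8/5 ≈ 1.6000)
h(z) = 8/5
-3*(h(3) - 86) = -3*(8/5 - 86) = -3*(-422/5) = 1266/5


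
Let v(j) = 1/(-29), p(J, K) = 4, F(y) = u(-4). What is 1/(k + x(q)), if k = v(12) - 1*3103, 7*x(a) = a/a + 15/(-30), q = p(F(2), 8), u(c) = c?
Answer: -406/1259803 ≈ -0.00032227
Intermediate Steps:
F(y) = -4
q = 4
x(a) = 1/14 (x(a) = (a/a + 15/(-30))/7 = (1 + 15*(-1/30))/7 = (1 - ½)/7 = (⅐)*(½) = 1/14)
v(j) = -1/29
k = -89988/29 (k = -1/29 - 1*3103 = -1/29 - 3103 = -89988/29 ≈ -3103.0)
1/(k + x(q)) = 1/(-89988/29 + 1/14) = 1/(-1259803/406) = -406/1259803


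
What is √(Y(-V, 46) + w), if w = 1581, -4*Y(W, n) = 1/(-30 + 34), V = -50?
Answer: √25295/4 ≈ 39.761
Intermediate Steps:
Y(W, n) = -1/16 (Y(W, n) = -1/(4*(-30 + 34)) = -¼/4 = -¼*¼ = -1/16)
√(Y(-V, 46) + w) = √(-1/16 + 1581) = √(25295/16) = √25295/4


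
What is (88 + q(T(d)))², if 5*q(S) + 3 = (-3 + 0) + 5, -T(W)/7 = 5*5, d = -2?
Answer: 192721/25 ≈ 7708.8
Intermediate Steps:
T(W) = -175 (T(W) = -35*5 = -7*25 = -175)
q(S) = -⅕ (q(S) = -⅗ + ((-3 + 0) + 5)/5 = -⅗ + (-3 + 5)/5 = -⅗ + (⅕)*2 = -⅗ + ⅖ = -⅕)
(88 + q(T(d)))² = (88 - ⅕)² = (439/5)² = 192721/25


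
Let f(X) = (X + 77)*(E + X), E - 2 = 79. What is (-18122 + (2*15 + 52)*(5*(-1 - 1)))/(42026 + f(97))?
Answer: -9471/36499 ≈ -0.25949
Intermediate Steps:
E = 81 (E = 2 + 79 = 81)
f(X) = (77 + X)*(81 + X) (f(X) = (X + 77)*(81 + X) = (77 + X)*(81 + X))
(-18122 + (2*15 + 52)*(5*(-1 - 1)))/(42026 + f(97)) = (-18122 + (2*15 + 52)*(5*(-1 - 1)))/(42026 + (6237 + 97² + 158*97)) = (-18122 + (30 + 52)*(5*(-2)))/(42026 + (6237 + 9409 + 15326)) = (-18122 + 82*(-10))/(42026 + 30972) = (-18122 - 820)/72998 = -18942*1/72998 = -9471/36499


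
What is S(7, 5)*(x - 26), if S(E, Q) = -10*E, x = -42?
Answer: 4760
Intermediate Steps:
S(7, 5)*(x - 26) = (-10*7)*(-42 - 26) = -70*(-68) = 4760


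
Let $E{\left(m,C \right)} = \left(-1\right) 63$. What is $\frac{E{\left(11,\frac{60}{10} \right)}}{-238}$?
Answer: $\frac{9}{34} \approx 0.26471$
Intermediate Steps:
$E{\left(m,C \right)} = -63$
$\frac{E{\left(11,\frac{60}{10} \right)}}{-238} = - \frac{63}{-238} = \left(-63\right) \left(- \frac{1}{238}\right) = \frac{9}{34}$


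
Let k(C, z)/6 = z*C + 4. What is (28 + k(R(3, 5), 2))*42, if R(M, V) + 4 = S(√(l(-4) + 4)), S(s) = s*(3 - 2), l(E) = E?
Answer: 168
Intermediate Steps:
S(s) = s (S(s) = s*1 = s)
R(M, V) = -4 (R(M, V) = -4 + √(-4 + 4) = -4 + √0 = -4 + 0 = -4)
k(C, z) = 24 + 6*C*z (k(C, z) = 6*(z*C + 4) = 6*(C*z + 4) = 6*(4 + C*z) = 24 + 6*C*z)
(28 + k(R(3, 5), 2))*42 = (28 + (24 + 6*(-4)*2))*42 = (28 + (24 - 48))*42 = (28 - 24)*42 = 4*42 = 168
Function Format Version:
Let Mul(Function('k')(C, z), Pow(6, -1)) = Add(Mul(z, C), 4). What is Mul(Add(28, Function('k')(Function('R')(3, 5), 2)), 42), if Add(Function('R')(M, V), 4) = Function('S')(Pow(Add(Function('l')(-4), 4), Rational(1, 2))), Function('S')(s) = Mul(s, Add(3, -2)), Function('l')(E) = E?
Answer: 168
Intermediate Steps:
Function('S')(s) = s (Function('S')(s) = Mul(s, 1) = s)
Function('R')(M, V) = -4 (Function('R')(M, V) = Add(-4, Pow(Add(-4, 4), Rational(1, 2))) = Add(-4, Pow(0, Rational(1, 2))) = Add(-4, 0) = -4)
Function('k')(C, z) = Add(24, Mul(6, C, z)) (Function('k')(C, z) = Mul(6, Add(Mul(z, C), 4)) = Mul(6, Add(Mul(C, z), 4)) = Mul(6, Add(4, Mul(C, z))) = Add(24, Mul(6, C, z)))
Mul(Add(28, Function('k')(Function('R')(3, 5), 2)), 42) = Mul(Add(28, Add(24, Mul(6, -4, 2))), 42) = Mul(Add(28, Add(24, -48)), 42) = Mul(Add(28, -24), 42) = Mul(4, 42) = 168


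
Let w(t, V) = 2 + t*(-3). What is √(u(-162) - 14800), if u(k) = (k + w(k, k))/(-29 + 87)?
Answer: I*√12442073/29 ≈ 121.63*I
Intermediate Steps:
w(t, V) = 2 - 3*t
u(k) = 1/29 - k/29 (u(k) = (k + (2 - 3*k))/(-29 + 87) = (2 - 2*k)/58 = (2 - 2*k)*(1/58) = 1/29 - k/29)
√(u(-162) - 14800) = √((1/29 - 1/29*(-162)) - 14800) = √((1/29 + 162/29) - 14800) = √(163/29 - 14800) = √(-429037/29) = I*√12442073/29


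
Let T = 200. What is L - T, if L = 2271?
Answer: 2071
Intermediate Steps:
L - T = 2271 - 1*200 = 2271 - 200 = 2071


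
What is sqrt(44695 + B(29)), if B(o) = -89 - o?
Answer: 3*sqrt(4953) ≈ 211.13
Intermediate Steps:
sqrt(44695 + B(29)) = sqrt(44695 + (-89 - 1*29)) = sqrt(44695 + (-89 - 29)) = sqrt(44695 - 118) = sqrt(44577) = 3*sqrt(4953)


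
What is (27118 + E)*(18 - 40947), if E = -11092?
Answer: -655928154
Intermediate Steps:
(27118 + E)*(18 - 40947) = (27118 - 11092)*(18 - 40947) = 16026*(-40929) = -655928154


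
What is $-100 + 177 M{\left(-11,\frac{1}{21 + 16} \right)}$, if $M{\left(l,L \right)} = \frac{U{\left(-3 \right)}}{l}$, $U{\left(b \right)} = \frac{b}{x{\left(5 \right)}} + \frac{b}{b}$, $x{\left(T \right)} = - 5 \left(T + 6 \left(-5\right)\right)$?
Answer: $- \frac{159094}{1375} \approx -115.7$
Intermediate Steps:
$x{\left(T \right)} = 150 - 5 T$ ($x{\left(T \right)} = - 5 \left(T - 30\right) = - 5 \left(-30 + T\right) = 150 - 5 T$)
$U{\left(b \right)} = 1 + \frac{b}{125}$ ($U{\left(b \right)} = \frac{b}{150 - 25} + \frac{b}{b} = \frac{b}{150 - 25} + 1 = \frac{b}{125} + 1 = 1 + \frac{b}{125}$)
$M{\left(l,L \right)} = \frac{122}{125 l}$ ($M{\left(l,L \right)} = \frac{1 + \frac{1}{125} \left(-3\right)}{l} = \frac{1 - \frac{3}{125}}{l} = \frac{122}{125 l}$)
$-100 + 177 M{\left(-11,\frac{1}{21 + 16} \right)} = -100 + 177 \frac{122}{125 \left(-11\right)} = -100 + 177 \cdot \frac{122}{125} \left(- \frac{1}{11}\right) = -100 + 177 \left(- \frac{122}{1375}\right) = -100 - \frac{21594}{1375} = - \frac{159094}{1375}$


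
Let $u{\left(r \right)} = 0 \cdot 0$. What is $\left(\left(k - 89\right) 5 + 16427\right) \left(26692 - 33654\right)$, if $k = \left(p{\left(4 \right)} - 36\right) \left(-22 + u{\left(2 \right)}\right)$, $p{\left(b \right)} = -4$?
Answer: $-141899484$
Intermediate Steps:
$u{\left(r \right)} = 0$
$k = 880$ ($k = \left(-4 - 36\right) \left(-22 + 0\right) = \left(-40\right) \left(-22\right) = 880$)
$\left(\left(k - 89\right) 5 + 16427\right) \left(26692 - 33654\right) = \left(\left(880 - 89\right) 5 + 16427\right) \left(26692 - 33654\right) = \left(791 \cdot 5 + 16427\right) \left(-6962\right) = \left(3955 + 16427\right) \left(-6962\right) = 20382 \left(-6962\right) = -141899484$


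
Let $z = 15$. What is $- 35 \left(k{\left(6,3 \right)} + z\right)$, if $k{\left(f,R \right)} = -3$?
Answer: $-420$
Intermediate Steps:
$- 35 \left(k{\left(6,3 \right)} + z\right) = - 35 \left(-3 + 15\right) = \left(-35\right) 12 = -420$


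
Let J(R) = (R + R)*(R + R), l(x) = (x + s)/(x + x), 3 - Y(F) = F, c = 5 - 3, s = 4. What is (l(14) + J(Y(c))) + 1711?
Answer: 24019/14 ≈ 1715.6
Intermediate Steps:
c = 2
Y(F) = 3 - F
l(x) = (4 + x)/(2*x) (l(x) = (x + 4)/(x + x) = (4 + x)/((2*x)) = (4 + x)*(1/(2*x)) = (4 + x)/(2*x))
J(R) = 4*R² (J(R) = (2*R)*(2*R) = 4*R²)
(l(14) + J(Y(c))) + 1711 = ((½)*(4 + 14)/14 + 4*(3 - 1*2)²) + 1711 = ((½)*(1/14)*18 + 4*(3 - 2)²) + 1711 = (9/14 + 4*1²) + 1711 = (9/14 + 4*1) + 1711 = (9/14 + 4) + 1711 = 65/14 + 1711 = 24019/14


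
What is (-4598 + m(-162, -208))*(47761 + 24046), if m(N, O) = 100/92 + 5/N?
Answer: -1229925590891/3726 ≈ -3.3009e+8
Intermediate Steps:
m(N, O) = 25/23 + 5/N (m(N, O) = 100*(1/92) + 5/N = 25/23 + 5/N)
(-4598 + m(-162, -208))*(47761 + 24046) = (-4598 + (25/23 + 5/(-162)))*(47761 + 24046) = (-4598 + (25/23 + 5*(-1/162)))*71807 = (-4598 + (25/23 - 5/162))*71807 = (-4598 + 3935/3726)*71807 = -17128213/3726*71807 = -1229925590891/3726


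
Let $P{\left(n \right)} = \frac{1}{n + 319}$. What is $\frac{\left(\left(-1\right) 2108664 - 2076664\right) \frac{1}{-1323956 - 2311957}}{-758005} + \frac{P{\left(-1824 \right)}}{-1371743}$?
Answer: $- \frac{90923594860589}{59892328859550383805} \approx -1.5181 \cdot 10^{-6}$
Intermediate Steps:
$P{\left(n \right)} = \frac{1}{319 + n}$
$\frac{\left(\left(-1\right) 2108664 - 2076664\right) \frac{1}{-1323956 - 2311957}}{-758005} + \frac{P{\left(-1824 \right)}}{-1371743} = \frac{\left(\left(-1\right) 2108664 - 2076664\right) \frac{1}{-1323956 - 2311957}}{-758005} + \frac{1}{\left(319 - 1824\right) \left(-1371743\right)} = \frac{-2108664 - 2076664}{-3635913} \left(- \frac{1}{758005}\right) + \frac{1}{-1505} \left(- \frac{1}{1371743}\right) = \left(-4185328\right) \left(- \frac{1}{3635913}\right) \left(- \frac{1}{758005}\right) - - \frac{1}{2064473215} = \frac{4185328}{3635913} \left(- \frac{1}{758005}\right) + \frac{1}{2064473215} = - \frac{4185328}{2756040233565} + \frac{1}{2064473215} = - \frac{90923594860589}{59892328859550383805}$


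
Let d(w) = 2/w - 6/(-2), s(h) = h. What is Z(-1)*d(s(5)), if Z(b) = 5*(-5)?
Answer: -85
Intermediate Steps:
Z(b) = -25
d(w) = 3 + 2/w (d(w) = 2/w - 6*(-½) = 2/w + 3 = 3 + 2/w)
Z(-1)*d(s(5)) = -25*(3 + 2/5) = -25*(3 + 2*(⅕)) = -25*(3 + ⅖) = -25*17/5 = -85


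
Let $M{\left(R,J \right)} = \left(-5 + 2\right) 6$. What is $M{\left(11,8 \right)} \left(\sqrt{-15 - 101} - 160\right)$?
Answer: $2880 - 36 i \sqrt{29} \approx 2880.0 - 193.87 i$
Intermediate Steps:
$M{\left(R,J \right)} = -18$ ($M{\left(R,J \right)} = \left(-3\right) 6 = -18$)
$M{\left(11,8 \right)} \left(\sqrt{-15 - 101} - 160\right) = - 18 \left(\sqrt{-15 - 101} - 160\right) = - 18 \left(\sqrt{-116} - 160\right) = - 18 \left(2 i \sqrt{29} - 160\right) = - 18 \left(-160 + 2 i \sqrt{29}\right) = 2880 - 36 i \sqrt{29}$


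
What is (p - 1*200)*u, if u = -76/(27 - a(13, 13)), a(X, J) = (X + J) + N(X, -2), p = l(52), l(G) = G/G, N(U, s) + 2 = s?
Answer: 15124/5 ≈ 3024.8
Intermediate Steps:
N(U, s) = -2 + s
l(G) = 1
p = 1
a(X, J) = -4 + J + X (a(X, J) = (X + J) + (-2 - 2) = (J + X) - 4 = -4 + J + X)
u = -76/5 (u = -76/(27 - (-4 + 13 + 13)) = -76/(27 - 1*22) = -76/(27 - 22) = -76/5 ≈ -15.200)
(p - 1*200)*u = (1 - 1*200)*(-76/5) = (1 - 200)*(-76/5) = -199*(-76/5) = 15124/5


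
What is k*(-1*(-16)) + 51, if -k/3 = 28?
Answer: -1293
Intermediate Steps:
k = -84 (k = -3*28 = -84)
k*(-1*(-16)) + 51 = -(-84)*(-16) + 51 = -84*16 + 51 = -1344 + 51 = -1293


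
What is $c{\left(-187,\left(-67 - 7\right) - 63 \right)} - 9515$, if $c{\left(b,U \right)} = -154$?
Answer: $-9669$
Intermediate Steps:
$c{\left(-187,\left(-67 - 7\right) - 63 \right)} - 9515 = -154 - 9515 = -9669$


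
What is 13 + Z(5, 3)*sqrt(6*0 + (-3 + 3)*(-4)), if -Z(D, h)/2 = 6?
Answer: 13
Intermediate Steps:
Z(D, h) = -12 (Z(D, h) = -2*6 = -12)
13 + Z(5, 3)*sqrt(6*0 + (-3 + 3)*(-4)) = 13 - 12*sqrt(6*0 + (-3 + 3)*(-4)) = 13 - 12*sqrt(0 + 0*(-4)) = 13 - 12*sqrt(0 + 0) = 13 - 12*sqrt(0) = 13 - 12*0 = 13 + 0 = 13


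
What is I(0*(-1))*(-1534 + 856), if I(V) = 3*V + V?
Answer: 0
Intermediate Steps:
I(V) = 4*V
I(0*(-1))*(-1534 + 856) = (4*(0*(-1)))*(-1534 + 856) = (4*0)*(-678) = 0*(-678) = 0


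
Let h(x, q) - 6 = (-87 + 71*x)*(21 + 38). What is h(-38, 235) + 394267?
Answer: 229958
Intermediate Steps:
h(x, q) = -5127 + 4189*x (h(x, q) = 6 + (-87 + 71*x)*(21 + 38) = 6 + (-87 + 71*x)*59 = 6 + (-5133 + 4189*x) = -5127 + 4189*x)
h(-38, 235) + 394267 = (-5127 + 4189*(-38)) + 394267 = (-5127 - 159182) + 394267 = -164309 + 394267 = 229958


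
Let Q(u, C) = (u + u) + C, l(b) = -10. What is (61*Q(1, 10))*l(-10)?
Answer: -7320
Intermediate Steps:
Q(u, C) = C + 2*u (Q(u, C) = 2*u + C = C + 2*u)
(61*Q(1, 10))*l(-10) = (61*(10 + 2*1))*(-10) = (61*(10 + 2))*(-10) = (61*12)*(-10) = 732*(-10) = -7320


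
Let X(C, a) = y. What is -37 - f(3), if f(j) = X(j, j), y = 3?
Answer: -40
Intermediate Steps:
X(C, a) = 3
f(j) = 3
-37 - f(3) = -37 - 1*3 = -37 - 3 = -40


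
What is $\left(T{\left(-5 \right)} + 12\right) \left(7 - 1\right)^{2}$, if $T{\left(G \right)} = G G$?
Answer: $1332$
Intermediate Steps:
$T{\left(G \right)} = G^{2}$
$\left(T{\left(-5 \right)} + 12\right) \left(7 - 1\right)^{2} = \left(\left(-5\right)^{2} + 12\right) \left(7 - 1\right)^{2} = \left(25 + 12\right) 6^{2} = 37 \cdot 36 = 1332$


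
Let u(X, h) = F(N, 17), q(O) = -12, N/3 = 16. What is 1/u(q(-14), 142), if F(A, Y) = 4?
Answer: ¼ ≈ 0.25000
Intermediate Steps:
N = 48 (N = 3*16 = 48)
u(X, h) = 4
1/u(q(-14), 142) = 1/4 = ¼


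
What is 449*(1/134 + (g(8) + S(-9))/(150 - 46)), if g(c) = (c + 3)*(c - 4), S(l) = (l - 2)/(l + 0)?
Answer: 12453913/62712 ≈ 198.59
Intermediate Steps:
S(l) = (-2 + l)/l
g(c) = (-4 + c)*(3 + c) (g(c) = (3 + c)*(-4 + c) = (-4 + c)*(3 + c))
449*(1/134 + (g(8) + S(-9))/(150 - 46)) = 449*(1/134 + ((-12 + 8² - 1*8) + (-2 - 9)/(-9))/(150 - 46)) = 449*(1/134 + ((-12 + 64 - 8) - ⅑*(-11))/104) = 449*(1/134 + (44 + 11/9)*(1/104)) = 449*(1/134 + (407/9)*(1/104)) = 449*(1/134 + 407/936) = 449*(27737/62712) = 12453913/62712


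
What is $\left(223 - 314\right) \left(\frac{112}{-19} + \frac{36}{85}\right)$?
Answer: $\frac{804076}{1615} \approx 497.88$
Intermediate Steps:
$\left(223 - 314\right) \left(\frac{112}{-19} + \frac{36}{85}\right) = - 91 \left(112 \left(- \frac{1}{19}\right) + 36 \cdot \frac{1}{85}\right) = - 91 \left(- \frac{112}{19} + \frac{36}{85}\right) = \left(-91\right) \left(- \frac{8836}{1615}\right) = \frac{804076}{1615}$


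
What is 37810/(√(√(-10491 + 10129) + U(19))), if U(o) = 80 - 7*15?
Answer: 37810/√(-25 + I*√362) ≈ 2155.7 - 6392.0*I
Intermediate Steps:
U(o) = -25 (U(o) = 80 - 105 = -25)
37810/(√(√(-10491 + 10129) + U(19))) = 37810/(√(√(-10491 + 10129) - 25)) = 37810/(√(√(-362) - 25)) = 37810/(√(I*√362 - 25)) = 37810/(√(-25 + I*√362)) = 37810/√(-25 + I*√362)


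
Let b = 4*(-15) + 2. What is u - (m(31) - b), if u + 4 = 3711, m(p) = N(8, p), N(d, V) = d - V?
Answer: 3672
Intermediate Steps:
m(p) = 8 - p
b = -58 (b = -60 + 2 = -58)
u = 3707 (u = -4 + 3711 = 3707)
u - (m(31) - b) = 3707 - ((8 - 1*31) - 1*(-58)) = 3707 - ((8 - 31) + 58) = 3707 - (-23 + 58) = 3707 - 1*35 = 3707 - 35 = 3672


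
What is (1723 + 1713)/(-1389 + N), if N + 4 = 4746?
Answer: 3436/3353 ≈ 1.0248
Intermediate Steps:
N = 4742 (N = -4 + 4746 = 4742)
(1723 + 1713)/(-1389 + N) = (1723 + 1713)/(-1389 + 4742) = 3436/3353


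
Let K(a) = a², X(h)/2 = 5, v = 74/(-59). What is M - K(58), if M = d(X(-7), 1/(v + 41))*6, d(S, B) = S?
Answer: -3304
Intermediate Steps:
v = -74/59 (v = 74*(-1/59) = -74/59 ≈ -1.2542)
X(h) = 10 (X(h) = 2*5 = 10)
M = 60 (M = 10*6 = 60)
M - K(58) = 60 - 1*58² = 60 - 1*3364 = 60 - 3364 = -3304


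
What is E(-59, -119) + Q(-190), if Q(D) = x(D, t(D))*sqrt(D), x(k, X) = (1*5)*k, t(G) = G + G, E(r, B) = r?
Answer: -59 - 950*I*sqrt(190) ≈ -59.0 - 13095.0*I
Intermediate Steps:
t(G) = 2*G
x(k, X) = 5*k
Q(D) = 5*D**(3/2) (Q(D) = (5*D)*sqrt(D) = 5*D**(3/2))
E(-59, -119) + Q(-190) = -59 + 5*(-190)**(3/2) = -59 + 5*(-190*I*sqrt(190)) = -59 - 950*I*sqrt(190)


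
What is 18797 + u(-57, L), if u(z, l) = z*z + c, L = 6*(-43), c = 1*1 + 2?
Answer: 22049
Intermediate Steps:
c = 3 (c = 1 + 2 = 3)
L = -258
u(z, l) = 3 + z² (u(z, l) = z*z + 3 = z² + 3 = 3 + z²)
18797 + u(-57, L) = 18797 + (3 + (-57)²) = 18797 + (3 + 3249) = 18797 + 3252 = 22049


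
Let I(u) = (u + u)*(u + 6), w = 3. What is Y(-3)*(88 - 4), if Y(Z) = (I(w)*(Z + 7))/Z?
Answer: -6048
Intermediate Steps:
I(u) = 2*u*(6 + u) (I(u) = (2*u)*(6 + u) = 2*u*(6 + u))
Y(Z) = (378 + 54*Z)/Z (Y(Z) = ((2*3*(6 + 3))*(Z + 7))/Z = ((2*3*9)*(7 + Z))/Z = (54*(7 + Z))/Z = (378 + 54*Z)/Z)
Y(-3)*(88 - 4) = (54 + 378/(-3))*(88 - 4) = (54 + 378*(-1/3))*84 = (54 - 126)*84 = -72*84 = -6048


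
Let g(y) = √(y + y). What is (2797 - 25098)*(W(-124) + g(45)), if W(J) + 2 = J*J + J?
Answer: -340090250 - 66903*√10 ≈ -3.4030e+8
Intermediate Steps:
W(J) = -2 + J + J² (W(J) = -2 + (J*J + J) = -2 + (J² + J) = -2 + (J + J²) = -2 + J + J²)
g(y) = √2*√y (g(y) = √(2*y) = √2*√y)
(2797 - 25098)*(W(-124) + g(45)) = (2797 - 25098)*((-2 - 124 + (-124)²) + √2*√45) = -22301*((-2 - 124 + 15376) + √2*(3*√5)) = -22301*(15250 + 3*√10) = -340090250 - 66903*√10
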